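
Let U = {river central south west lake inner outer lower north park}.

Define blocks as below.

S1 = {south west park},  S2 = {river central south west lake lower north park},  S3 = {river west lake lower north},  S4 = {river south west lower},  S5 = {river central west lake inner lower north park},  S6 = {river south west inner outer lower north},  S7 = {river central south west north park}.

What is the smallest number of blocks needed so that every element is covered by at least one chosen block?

S2 and S6 cover everything between them: the union {river, central, south, west, lake, inner, outer, lower, north, park} is all of U.
No single block has all 10 elements (the largest, S2, has 8), so 2 is optimal.

2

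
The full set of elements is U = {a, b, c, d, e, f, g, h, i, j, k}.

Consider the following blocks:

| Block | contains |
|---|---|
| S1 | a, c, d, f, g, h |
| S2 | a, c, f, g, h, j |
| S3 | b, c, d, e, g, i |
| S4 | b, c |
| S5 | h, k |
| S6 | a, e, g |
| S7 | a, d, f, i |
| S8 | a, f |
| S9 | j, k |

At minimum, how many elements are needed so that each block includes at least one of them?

The 3 elements {a, c, k} hit every block.
The blocks S3, S5, S8 are pairwise disjoint, so any hitting set needs a separate element for each — at least 3. Hence 3 is optimal.

3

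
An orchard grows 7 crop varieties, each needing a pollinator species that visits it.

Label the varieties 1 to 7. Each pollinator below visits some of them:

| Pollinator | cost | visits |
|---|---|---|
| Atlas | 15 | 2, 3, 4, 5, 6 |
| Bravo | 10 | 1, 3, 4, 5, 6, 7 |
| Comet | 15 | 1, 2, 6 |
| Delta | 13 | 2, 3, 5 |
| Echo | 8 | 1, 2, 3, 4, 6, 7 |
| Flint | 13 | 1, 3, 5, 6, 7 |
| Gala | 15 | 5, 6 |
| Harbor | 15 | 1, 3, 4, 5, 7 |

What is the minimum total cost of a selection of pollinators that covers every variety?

18

Bravo, Echo together cover every variety (Bravo ∪ Echo = {1, 2, 3, 4, 5, 6, 7}); total cost 10 + 8 = 18.
No covering selection has total cost below 18.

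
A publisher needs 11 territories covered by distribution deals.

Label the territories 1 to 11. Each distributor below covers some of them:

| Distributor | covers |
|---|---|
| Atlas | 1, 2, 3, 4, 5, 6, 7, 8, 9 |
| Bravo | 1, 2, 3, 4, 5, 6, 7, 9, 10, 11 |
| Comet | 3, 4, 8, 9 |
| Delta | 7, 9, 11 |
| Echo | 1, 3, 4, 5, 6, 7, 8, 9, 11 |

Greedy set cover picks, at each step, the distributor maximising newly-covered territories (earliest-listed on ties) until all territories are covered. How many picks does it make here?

Greedy: pick Bravo (covers 10 new) → pick Atlas (covers 1 new). Total picks: 2.

2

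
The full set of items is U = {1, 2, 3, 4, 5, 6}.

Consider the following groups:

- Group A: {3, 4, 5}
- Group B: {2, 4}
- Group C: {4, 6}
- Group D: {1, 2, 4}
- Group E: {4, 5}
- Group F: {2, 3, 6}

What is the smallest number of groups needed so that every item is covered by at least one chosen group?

D and E and F together: D ∪ E ∪ F = {1, 2, 3, 4, 5, 6} — every item is covered.
Only D contains 1, so D is forced; the remaining 3 items need at least 2 more groups (each remaining group adds at most 2) — so at least 3 groups are needed, and 3 is optimal.

3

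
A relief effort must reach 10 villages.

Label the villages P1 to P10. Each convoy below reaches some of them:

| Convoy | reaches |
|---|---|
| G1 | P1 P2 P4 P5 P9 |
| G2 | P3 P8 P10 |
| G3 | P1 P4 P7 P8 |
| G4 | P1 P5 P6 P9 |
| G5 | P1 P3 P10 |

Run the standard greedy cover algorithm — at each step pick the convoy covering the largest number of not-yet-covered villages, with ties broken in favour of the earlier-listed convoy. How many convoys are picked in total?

Greedy: pick G1 (covers 5 new) → pick G2 (covers 3 new) → pick G3 (covers 1 new) → pick G4 (covers 1 new). Total picks: 4.

4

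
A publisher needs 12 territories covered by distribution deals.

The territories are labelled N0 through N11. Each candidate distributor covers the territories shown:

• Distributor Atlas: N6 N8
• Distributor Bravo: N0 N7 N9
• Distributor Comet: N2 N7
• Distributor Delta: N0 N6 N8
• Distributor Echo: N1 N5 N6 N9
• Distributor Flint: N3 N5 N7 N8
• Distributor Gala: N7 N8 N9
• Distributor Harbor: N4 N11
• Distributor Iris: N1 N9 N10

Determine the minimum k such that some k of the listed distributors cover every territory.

Comet and Delta and Flint and Harbor and Iris together: Comet ∪ Delta ∪ Flint ∪ Harbor ∪ Iris = {N0, N1, N2, N3, N4, N5, N6, N7, N8, N9, N10, N11} — every territory is covered.
No 4 of the 9 distributors cover everything (all 126 combinations miss at least one territory), so 5 is optimal.

5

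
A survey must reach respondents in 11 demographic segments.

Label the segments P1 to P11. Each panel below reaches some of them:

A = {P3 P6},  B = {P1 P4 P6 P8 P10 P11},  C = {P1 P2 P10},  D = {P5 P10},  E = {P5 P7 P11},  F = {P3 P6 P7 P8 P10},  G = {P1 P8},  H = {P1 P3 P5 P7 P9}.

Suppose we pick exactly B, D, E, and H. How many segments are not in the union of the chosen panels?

1

Union of B, D, E, H = {P1, P3, P4, P5, P6, P7, P8, P9, P10, P11}.
Not covered: P2 — 1 segment.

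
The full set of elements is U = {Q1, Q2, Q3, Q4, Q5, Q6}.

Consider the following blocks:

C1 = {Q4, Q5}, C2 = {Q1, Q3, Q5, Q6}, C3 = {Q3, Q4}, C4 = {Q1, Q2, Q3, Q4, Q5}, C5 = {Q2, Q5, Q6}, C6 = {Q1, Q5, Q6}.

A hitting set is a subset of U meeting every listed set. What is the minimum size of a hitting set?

2

The 2 elements {Q4, Q6} hit every block.
The blocks C3, C5 are pairwise disjoint, so any hitting set needs a separate element for each — at least 2. Hence 2 is optimal.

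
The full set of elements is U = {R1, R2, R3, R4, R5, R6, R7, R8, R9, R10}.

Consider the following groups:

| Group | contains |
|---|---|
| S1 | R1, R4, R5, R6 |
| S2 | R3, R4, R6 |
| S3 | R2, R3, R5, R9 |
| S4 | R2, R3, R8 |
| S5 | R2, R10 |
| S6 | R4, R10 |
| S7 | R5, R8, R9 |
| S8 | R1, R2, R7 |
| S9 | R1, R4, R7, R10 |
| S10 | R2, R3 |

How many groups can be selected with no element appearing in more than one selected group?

3

S6, S7, S8 are pairwise disjoint (S6={R4,R10}; S7={R5,R8,R9}; S8={R1,R2,R7}).
Every remaining group overlaps one of these, and no 4 of the listed groups are pairwise disjoint, so 3 is the maximum.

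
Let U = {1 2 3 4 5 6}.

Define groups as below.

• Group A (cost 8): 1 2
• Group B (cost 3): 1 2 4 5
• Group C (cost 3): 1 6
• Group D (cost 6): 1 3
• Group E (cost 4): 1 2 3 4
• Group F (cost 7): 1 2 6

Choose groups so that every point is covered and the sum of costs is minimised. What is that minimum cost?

10

B, C, E together cover every point (B ∪ C ∪ E = {1, 2, 3, 4, 5, 6}); total cost 3 + 3 + 4 = 10.
No covering selection has total cost below 10.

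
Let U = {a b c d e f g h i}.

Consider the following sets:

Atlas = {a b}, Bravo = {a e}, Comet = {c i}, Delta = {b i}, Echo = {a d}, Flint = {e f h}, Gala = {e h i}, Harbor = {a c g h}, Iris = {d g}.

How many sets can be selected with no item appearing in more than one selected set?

Atlas, Comet, Flint, Iris are pairwise disjoint (Atlas={a,b}; Comet={c,i}; Flint={e,f,h}; Iris={d,g}).
Every remaining set overlaps one of these, and no 5 of the listed sets are pairwise disjoint, so 4 is the maximum.

4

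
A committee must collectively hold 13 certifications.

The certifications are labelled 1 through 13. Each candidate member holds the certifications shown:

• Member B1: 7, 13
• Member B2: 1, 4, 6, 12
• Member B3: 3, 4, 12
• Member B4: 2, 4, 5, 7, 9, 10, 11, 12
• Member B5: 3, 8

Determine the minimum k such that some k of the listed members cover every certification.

Take {B1, B2, B4, B5}. Their union is {1, 2, 3, 4, 5, 6, 7, 8, 9, 10, 11, 12, 13}, which is all 13 certifications.
Only B4 contains 2, so B4 is forced; the remaining 5 certifications need at least 3 more members (each remaining member adds at most 2) — so at least 4 members are needed, and 4 is optimal.

4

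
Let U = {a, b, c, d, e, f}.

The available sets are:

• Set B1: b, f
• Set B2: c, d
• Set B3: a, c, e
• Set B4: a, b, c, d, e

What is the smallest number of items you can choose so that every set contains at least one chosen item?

H = {b, c} meets every set (each contains at least one member of H), and |H| = 2.
The sets B1, B2 are pairwise disjoint, so any hitting set needs a separate item for each — at least 2. Hence 2 is optimal.

2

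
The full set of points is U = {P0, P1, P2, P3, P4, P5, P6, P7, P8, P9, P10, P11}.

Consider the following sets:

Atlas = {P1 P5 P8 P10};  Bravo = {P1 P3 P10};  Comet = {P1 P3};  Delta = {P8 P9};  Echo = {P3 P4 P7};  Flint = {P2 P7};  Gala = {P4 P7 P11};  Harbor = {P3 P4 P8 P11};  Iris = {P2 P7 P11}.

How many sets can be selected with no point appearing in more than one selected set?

Comet, Delta, Iris are pairwise disjoint (Comet={P1,P3}; Delta={P8,P9}; Iris={P2,P7,P11}).
Every remaining set overlaps one of these, and no 4 of the listed sets are pairwise disjoint, so 3 is the maximum.

3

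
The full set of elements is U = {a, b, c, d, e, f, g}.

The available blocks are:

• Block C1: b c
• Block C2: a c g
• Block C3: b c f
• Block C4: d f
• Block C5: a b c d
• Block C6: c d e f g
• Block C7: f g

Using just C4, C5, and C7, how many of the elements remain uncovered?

Union of C4, C5, C7 = {a, b, c, d, f, g}.
Not covered: e — 1 element.

1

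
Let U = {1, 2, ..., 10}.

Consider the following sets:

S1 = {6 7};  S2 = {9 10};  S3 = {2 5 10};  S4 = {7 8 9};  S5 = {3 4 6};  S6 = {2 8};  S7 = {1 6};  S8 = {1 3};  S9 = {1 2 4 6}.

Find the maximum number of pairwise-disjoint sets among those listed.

4

S1, S2, S6, S8 are pairwise disjoint (S1={6,7}; S2={9,10}; S6={2,8}; S8={1,3}).
Every remaining set overlaps one of these, and no 5 of the listed sets are pairwise disjoint, so 4 is the maximum.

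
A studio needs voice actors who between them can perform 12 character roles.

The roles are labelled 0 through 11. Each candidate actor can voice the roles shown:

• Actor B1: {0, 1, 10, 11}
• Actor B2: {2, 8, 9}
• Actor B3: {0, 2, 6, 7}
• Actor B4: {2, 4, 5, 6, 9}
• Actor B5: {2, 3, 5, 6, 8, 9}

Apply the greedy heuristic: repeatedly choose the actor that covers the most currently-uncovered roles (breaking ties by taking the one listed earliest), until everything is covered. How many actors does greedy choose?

4

Greedy: pick B5 (covers 6 new) → pick B1 (covers 4 new) → pick B3 (covers 1 new) → pick B4 (covers 1 new). Total picks: 4.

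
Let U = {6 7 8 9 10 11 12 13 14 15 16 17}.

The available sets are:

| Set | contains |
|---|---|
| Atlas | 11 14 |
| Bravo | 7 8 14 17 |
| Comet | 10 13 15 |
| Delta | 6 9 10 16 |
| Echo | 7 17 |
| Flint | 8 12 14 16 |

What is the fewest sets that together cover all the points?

Atlas and Comet and Delta and Echo and Flint together: Atlas ∪ Comet ∪ Delta ∪ Echo ∪ Flint = {6, 7, 8, 9, 10, 11, 12, 13, 14, 15, 16, 17} — every point is covered.
No 4 of the 6 sets cover everything (all 15 combinations miss at least one point), so 5 is optimal.

5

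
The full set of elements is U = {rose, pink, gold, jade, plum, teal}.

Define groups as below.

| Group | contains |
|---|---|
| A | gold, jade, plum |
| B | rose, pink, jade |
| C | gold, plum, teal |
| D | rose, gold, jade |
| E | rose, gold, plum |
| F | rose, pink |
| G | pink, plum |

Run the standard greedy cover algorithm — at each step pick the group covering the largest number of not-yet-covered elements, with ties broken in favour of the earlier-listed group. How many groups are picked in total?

Greedy: pick A (covers 3 new) → pick B (covers 2 new) → pick C (covers 1 new). Total picks: 3.
(The true minimum cover uses only 2 groups, so greedy is not optimal here.)

3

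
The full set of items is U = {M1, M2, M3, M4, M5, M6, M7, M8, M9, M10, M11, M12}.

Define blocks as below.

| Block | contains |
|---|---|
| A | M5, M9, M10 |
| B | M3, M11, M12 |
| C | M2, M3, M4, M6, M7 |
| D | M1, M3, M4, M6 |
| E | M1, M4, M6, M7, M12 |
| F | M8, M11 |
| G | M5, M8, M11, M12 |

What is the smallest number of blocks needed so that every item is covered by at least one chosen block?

4

A, C, E, and F cover everything between them: the union {M1, M2, M3, M4, M5, M6, M7, M8, M9, M10, M11, M12} is all of U.
No 3 of the 7 blocks cover everything (all 35 combinations miss at least one item), so 4 is optimal.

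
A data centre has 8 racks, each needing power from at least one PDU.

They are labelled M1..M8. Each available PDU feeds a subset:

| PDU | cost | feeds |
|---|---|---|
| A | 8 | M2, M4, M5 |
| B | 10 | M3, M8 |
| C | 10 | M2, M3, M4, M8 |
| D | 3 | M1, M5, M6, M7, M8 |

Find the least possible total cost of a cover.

C, D together cover every rack (C ∪ D = {M1, M2, M3, M4, M5, M6, M7, M8}); total cost 10 + 3 = 13.
No covering selection has total cost below 13.

13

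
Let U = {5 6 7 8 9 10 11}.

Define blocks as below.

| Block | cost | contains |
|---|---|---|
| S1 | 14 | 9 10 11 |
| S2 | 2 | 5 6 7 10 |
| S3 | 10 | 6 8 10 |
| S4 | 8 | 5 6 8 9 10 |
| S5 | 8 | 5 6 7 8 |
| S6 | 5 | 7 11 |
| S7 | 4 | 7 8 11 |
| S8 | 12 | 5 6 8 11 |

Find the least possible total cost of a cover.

S4, S7 together cover every item (S4 ∪ S7 = {5, 6, 7, 8, 9, 10, 11}); total cost 8 + 4 = 12.
The greedy pick S2, S7, S4 costs 14; no covering selection beats 12.

12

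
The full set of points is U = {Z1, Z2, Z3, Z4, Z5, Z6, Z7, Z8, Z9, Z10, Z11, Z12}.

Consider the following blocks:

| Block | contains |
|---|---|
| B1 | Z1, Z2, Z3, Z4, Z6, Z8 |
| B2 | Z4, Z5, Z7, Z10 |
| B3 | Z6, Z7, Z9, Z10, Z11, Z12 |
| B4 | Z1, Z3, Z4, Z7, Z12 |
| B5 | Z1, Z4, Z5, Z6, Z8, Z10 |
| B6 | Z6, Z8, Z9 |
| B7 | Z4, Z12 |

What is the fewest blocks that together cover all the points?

3

B1, B3, and B5 cover everything between them: the union {Z1, Z2, Z3, Z4, Z5, Z6, Z7, Z8, Z9, Z10, Z11, Z12} is all of U.
Only B1 contains Z2, so B1 is forced; the remaining 6 points need at least 2 more blocks (each remaining block adds at most 5) — so at least 3 blocks are needed, and 3 is optimal.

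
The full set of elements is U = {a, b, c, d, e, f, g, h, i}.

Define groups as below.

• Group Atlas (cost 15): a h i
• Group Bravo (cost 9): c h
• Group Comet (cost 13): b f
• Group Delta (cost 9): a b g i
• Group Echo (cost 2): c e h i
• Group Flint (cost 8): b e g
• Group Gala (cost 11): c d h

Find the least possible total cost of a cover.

Comet, Delta, Echo, Gala together cover every element (Comet ∪ Delta ∪ Echo ∪ Gala = {a, b, c, d, e, f, g, h, i}); total cost 13 + 9 + 2 + 11 = 35.
No covering selection has total cost below 35.

35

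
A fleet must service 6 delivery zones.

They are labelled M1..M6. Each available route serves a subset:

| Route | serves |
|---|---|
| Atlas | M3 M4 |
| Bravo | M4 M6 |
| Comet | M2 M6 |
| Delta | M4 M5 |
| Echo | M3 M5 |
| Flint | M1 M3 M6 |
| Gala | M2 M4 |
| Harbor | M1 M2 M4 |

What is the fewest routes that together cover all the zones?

3

Echo and Flint and Gala together: Echo ∪ Flint ∪ Gala = {M1, M2, M3, M4, M5, M6} — every zone is covered.
No 2 of the 8 routes cover everything (all 28 combinations miss at least one zone), so 3 is optimal.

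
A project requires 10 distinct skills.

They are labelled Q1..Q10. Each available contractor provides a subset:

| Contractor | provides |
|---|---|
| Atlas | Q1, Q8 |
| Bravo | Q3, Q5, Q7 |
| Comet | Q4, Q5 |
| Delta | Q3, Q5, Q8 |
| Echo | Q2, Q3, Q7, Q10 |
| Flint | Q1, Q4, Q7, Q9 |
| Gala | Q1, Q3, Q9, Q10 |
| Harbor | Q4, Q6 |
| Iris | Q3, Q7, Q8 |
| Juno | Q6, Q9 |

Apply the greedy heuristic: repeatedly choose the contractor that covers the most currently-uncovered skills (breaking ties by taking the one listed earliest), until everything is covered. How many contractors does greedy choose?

Greedy: pick Echo (covers 4 new) → pick Flint (covers 3 new) → pick Delta (covers 2 new) → pick Harbor (covers 1 new). Total picks: 4.

4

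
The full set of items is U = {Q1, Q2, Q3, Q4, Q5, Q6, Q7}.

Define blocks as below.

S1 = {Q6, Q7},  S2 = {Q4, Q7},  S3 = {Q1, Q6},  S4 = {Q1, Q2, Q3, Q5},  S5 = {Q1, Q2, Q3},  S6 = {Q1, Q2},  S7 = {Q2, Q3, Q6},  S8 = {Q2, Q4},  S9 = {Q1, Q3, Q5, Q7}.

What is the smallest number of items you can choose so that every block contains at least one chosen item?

The 3 items {Q1, Q4, Q6} hit every block.
No choice of 2 items meets every block, so 3 is the minimum.

3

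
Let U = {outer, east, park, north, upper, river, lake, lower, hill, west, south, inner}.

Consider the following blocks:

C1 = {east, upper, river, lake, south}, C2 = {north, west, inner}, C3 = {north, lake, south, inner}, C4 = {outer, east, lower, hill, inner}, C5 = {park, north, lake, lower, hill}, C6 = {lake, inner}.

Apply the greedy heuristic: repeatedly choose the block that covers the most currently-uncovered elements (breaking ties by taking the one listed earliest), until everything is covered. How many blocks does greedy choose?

Greedy: pick C1 (covers 5 new) → pick C4 (covers 4 new) → pick C2 (covers 2 new) → pick C5 (covers 1 new). Total picks: 4.

4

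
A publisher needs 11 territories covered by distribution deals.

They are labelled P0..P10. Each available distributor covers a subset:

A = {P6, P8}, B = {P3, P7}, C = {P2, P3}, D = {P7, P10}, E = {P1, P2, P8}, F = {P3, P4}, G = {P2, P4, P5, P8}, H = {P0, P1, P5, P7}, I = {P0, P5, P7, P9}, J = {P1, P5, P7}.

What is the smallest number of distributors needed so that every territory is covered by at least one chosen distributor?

A and D and E and F and I together: A ∪ D ∪ E ∪ F ∪ I = {P0, P1, P2, P3, P4, P5, P6, P7, P8, P9, P10} — every territory is covered.
No 4 of the 10 distributors cover everything (all 210 combinations miss at least one territory), so 5 is optimal.

5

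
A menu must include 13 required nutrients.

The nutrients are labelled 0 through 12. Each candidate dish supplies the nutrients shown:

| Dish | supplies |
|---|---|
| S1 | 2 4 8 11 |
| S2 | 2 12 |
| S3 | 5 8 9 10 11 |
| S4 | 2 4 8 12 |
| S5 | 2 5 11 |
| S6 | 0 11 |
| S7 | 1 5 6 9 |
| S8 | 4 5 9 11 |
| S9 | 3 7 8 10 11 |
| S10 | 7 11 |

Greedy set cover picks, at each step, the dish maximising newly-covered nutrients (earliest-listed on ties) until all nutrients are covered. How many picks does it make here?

Greedy: pick S3 (covers 5 new) → pick S4 (covers 3 new) → pick S7 (covers 2 new) → pick S9 (covers 2 new) → pick S6 (covers 1 new). Total picks: 5.
(The true minimum cover uses only 4 dishes, so greedy is not optimal here.)

5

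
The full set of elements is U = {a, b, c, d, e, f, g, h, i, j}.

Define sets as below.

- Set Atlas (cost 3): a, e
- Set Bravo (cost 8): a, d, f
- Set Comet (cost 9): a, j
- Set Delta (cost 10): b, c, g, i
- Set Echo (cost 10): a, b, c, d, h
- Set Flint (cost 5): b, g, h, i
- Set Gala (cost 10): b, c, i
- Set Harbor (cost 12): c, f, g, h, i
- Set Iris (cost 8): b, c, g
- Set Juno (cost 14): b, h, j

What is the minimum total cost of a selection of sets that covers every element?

33

Atlas, Bravo, Comet, Flint, Iris together cover every element (Atlas ∪ Bravo ∪ Comet ∪ Flint ∪ Iris = {a, b, c, d, e, f, g, h, i, j}); total cost 3 + 8 + 9 + 5 + 8 = 33.
No covering selection has total cost below 33.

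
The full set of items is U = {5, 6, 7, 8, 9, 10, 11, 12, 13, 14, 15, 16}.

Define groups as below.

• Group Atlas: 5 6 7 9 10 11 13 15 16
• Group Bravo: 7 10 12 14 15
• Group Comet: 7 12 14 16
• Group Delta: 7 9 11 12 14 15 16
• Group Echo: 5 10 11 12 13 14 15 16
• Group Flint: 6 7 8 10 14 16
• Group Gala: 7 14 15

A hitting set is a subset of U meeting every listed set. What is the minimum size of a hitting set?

2

Take H = {15, 16}. Each listed group contains at least one of these, so H is a hitting set of size 2.
No single item lies in every group, so at least 2 are needed and 2 is optimal.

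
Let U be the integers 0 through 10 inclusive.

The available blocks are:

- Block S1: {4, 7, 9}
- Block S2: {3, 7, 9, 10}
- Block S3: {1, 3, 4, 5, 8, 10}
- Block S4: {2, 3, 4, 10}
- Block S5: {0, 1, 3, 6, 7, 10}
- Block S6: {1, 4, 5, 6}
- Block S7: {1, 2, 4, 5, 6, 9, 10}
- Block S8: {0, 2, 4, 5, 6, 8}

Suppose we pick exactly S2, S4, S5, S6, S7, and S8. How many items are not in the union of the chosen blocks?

Union of S2, S4, S5, S6, S7, S8 = {0, 1, 2, 3, 4, 5, 6, 7, 8, 9, 10} — that's every item, so 0 are uncovered.

0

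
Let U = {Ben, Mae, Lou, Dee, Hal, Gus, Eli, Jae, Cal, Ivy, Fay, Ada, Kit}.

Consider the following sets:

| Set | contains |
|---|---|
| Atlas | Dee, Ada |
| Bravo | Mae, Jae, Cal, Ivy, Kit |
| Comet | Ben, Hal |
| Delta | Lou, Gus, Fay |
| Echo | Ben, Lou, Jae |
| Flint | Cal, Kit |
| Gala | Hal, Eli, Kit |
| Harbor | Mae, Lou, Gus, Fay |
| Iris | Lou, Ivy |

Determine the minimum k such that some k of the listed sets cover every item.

Take {Atlas, Bravo, Echo, Gala, Harbor}. Their union is {Ben, Mae, Lou, Dee, Hal, Gus, Eli, Jae, Cal, Ivy, Fay, Ada, Kit}, which is all 13 items.
No 4 of the 9 sets cover everything (all 126 combinations miss at least one item), so 5 is optimal.

5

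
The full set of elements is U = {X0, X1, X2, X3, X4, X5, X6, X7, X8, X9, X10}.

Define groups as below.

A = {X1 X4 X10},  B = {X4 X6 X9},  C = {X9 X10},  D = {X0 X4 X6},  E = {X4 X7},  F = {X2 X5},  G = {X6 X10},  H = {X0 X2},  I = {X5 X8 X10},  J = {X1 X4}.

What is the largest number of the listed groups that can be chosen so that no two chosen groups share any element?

H, I, J are pairwise disjoint (H={X0,X2}; I={X5,X8,X10}; J={X1,X4}).
Every remaining group overlaps one of these, and no 4 of the listed groups are pairwise disjoint, so 3 is the maximum.

3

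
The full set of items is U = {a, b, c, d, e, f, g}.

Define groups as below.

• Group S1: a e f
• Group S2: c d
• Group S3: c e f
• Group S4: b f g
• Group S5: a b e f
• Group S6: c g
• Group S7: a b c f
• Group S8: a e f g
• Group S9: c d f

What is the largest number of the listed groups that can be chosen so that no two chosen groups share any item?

S1, S2 are pairwise disjoint (S1={a,e,f}; S2={c,d}).
Every remaining group overlaps one of these, and no 3 of the listed groups are pairwise disjoint, so 2 is the maximum.

2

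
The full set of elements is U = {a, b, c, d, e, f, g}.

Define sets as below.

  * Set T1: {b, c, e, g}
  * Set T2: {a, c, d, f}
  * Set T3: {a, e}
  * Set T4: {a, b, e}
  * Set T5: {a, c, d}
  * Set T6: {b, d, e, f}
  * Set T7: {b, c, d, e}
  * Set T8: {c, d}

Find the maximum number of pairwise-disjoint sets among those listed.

2

T4, T8 are pairwise disjoint (T4={a,b,e}; T8={c,d}).
Every remaining set overlaps one of these, and no 3 of the listed sets are pairwise disjoint, so 2 is the maximum.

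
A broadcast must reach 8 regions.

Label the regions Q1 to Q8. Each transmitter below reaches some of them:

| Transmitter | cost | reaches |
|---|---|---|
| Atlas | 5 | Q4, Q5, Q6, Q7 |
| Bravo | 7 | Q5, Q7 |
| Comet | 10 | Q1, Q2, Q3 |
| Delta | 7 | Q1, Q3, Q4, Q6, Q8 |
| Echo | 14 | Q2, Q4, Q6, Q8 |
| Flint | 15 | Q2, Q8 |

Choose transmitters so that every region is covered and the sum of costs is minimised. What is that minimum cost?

Atlas, Comet, Delta together cover every region (Atlas ∪ Comet ∪ Delta = {Q1, Q2, Q3, Q4, Q5, Q6, Q7, Q8}); total cost 5 + 10 + 7 = 22.
No covering selection has total cost below 22.

22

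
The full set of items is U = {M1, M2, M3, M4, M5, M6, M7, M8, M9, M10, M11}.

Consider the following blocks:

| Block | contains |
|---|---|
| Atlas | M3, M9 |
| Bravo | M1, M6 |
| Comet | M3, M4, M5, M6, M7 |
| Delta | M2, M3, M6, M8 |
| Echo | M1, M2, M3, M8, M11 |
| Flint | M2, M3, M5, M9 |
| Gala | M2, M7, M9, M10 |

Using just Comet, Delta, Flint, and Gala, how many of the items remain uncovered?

Union of Comet, Delta, Flint, Gala = {M2, M3, M4, M5, M6, M7, M8, M9, M10}.
Not covered: M1, M11 — 2 items.

2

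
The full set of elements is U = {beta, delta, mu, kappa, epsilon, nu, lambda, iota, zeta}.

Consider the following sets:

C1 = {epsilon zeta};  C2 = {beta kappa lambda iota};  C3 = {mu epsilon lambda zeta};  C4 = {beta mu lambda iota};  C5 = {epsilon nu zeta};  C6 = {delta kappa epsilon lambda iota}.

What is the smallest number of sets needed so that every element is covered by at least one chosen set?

C4, C5, and C6 cover everything between them: the union {beta, delta, mu, kappa, epsilon, nu, lambda, iota, zeta} is all of U.
Only C6 contains delta, so C6 is forced; the remaining 4 elements need at least 2 more sets (each remaining set adds at most 2) — so at least 3 sets are needed, and 3 is optimal.

3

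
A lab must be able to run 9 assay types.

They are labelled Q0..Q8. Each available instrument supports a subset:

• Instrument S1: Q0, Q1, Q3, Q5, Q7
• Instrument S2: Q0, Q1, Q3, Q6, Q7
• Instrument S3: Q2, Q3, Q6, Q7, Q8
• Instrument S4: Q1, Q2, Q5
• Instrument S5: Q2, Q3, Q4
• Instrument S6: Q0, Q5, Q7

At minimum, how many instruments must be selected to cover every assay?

Take {S1, S3, S5}. Their union is {Q0, Q1, Q2, Q3, Q4, Q5, Q6, Q7, Q8}, which is all 9 assays.
Only S5 contains Q4, so S5 is forced; the remaining 6 assays need at least 2 more instruments (each remaining instrument adds at most 4) — so at least 3 instruments are needed, and 3 is optimal.

3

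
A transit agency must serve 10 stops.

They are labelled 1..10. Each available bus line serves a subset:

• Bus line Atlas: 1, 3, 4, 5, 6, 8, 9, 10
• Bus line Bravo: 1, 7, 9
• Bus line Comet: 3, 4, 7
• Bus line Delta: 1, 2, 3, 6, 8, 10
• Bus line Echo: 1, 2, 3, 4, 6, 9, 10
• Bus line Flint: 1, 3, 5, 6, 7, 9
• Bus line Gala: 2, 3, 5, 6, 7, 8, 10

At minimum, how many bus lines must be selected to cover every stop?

2

Atlas and Gala together: Atlas ∪ Gala = {1, 2, 3, 4, 5, 6, 7, 8, 9, 10} — every stop is covered.
No single bus line has all 10 stops (the largest, Atlas, has 8), so 2 is optimal.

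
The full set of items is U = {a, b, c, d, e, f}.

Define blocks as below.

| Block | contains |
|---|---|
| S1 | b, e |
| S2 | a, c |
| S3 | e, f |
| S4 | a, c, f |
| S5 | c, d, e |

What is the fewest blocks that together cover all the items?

3

S1, S4, and S5 cover everything between them: the union {a, b, c, d, e, f} is all of U.
Only S1 contains b, so S1 is forced; the remaining 4 items need at least 2 more blocks (each remaining block adds at most 3) — so at least 3 blocks are needed, and 3 is optimal.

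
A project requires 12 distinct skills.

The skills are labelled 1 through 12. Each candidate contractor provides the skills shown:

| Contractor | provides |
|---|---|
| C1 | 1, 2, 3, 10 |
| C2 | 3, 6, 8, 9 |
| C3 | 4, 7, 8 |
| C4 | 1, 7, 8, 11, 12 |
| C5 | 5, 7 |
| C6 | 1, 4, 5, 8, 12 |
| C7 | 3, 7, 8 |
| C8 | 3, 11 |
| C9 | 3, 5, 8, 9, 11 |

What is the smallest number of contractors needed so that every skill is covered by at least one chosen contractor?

4

C1 and C2 and C4 and C6 together: C1 ∪ C2 ∪ C4 ∪ C6 = {1, 2, 3, 4, 5, 6, 7, 8, 9, 10, 11, 12} — every skill is covered.
No 3 of the 9 contractors cover everything (all 84 combinations miss at least one skill), so 4 is optimal.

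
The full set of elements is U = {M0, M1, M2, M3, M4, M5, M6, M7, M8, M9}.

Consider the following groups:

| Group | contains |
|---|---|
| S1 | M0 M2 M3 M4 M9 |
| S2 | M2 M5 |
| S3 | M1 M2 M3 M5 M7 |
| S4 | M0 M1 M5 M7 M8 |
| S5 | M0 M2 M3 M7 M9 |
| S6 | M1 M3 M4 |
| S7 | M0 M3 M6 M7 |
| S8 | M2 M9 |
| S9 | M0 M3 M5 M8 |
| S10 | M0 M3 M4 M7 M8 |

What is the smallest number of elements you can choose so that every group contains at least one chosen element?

3

The 3 elements {M3, M5, M9} hit every group.
No choice of 2 elements meets every group, so 3 is the minimum.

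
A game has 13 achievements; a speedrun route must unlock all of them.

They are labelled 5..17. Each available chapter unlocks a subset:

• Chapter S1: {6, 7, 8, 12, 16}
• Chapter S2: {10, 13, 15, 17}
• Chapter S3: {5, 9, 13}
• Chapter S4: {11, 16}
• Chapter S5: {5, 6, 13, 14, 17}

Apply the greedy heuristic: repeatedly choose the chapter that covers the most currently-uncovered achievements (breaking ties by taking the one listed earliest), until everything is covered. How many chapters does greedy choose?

5

Greedy: pick S1 (covers 5 new) → pick S2 (covers 4 new) → pick S3 (covers 2 new) → pick S4 (covers 1 new) → pick S5 (covers 1 new). Total picks: 5.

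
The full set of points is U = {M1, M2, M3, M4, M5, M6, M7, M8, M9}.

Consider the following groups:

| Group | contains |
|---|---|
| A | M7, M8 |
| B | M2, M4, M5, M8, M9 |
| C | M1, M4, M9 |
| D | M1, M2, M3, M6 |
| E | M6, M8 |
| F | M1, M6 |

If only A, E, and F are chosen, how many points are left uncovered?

5

Union of A, E, F = {M1, M6, M7, M8}.
Not covered: M2, M3, M4, M5, M9 — 5 points.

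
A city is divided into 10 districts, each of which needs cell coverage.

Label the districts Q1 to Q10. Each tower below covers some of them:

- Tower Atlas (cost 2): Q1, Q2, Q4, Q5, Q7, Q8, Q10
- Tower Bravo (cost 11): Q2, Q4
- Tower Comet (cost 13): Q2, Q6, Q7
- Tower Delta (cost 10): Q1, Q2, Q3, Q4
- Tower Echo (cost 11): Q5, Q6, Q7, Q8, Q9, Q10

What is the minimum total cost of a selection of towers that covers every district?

Delta, Echo together cover every district (Delta ∪ Echo = {Q1, Q2, Q3, Q4, Q5, Q6, Q7, Q8, Q9, Q10}); total cost 10 + 11 = 21.
The greedy pick Atlas, Echo, Delta costs 23; no covering selection beats 21.

21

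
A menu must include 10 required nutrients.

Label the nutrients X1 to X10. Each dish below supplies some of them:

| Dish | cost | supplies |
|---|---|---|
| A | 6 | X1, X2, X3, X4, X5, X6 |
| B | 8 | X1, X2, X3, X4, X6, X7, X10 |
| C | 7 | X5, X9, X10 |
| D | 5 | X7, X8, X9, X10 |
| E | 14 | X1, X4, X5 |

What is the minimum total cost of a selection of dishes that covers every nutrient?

11

A, D together cover every nutrient (A ∪ D = {X1, X2, X3, X4, X5, X6, X7, X8, X9, X10}); total cost 6 + 5 = 11.
No covering selection has total cost below 11.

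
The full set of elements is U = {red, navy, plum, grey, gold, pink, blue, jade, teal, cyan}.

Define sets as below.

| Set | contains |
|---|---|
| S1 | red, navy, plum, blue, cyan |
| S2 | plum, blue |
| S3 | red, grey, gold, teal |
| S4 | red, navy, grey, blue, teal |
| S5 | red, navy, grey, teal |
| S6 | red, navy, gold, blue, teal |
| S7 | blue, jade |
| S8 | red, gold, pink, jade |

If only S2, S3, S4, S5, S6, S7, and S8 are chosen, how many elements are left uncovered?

1

Union of S2, S3, S4, S5, S6, S7, S8 = {red, navy, plum, grey, gold, pink, blue, jade, teal}.
Not covered: cyan — 1 element.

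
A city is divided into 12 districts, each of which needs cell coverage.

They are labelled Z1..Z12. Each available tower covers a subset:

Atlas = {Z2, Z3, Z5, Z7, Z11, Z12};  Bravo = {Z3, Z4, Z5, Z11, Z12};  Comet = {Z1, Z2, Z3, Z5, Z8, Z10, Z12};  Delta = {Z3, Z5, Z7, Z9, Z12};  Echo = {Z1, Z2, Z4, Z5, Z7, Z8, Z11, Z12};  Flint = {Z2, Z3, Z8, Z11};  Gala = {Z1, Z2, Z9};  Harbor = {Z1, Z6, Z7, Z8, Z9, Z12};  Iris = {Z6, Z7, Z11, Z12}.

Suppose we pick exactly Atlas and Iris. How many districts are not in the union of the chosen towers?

Union of Atlas, Iris = {Z2, Z3, Z5, Z6, Z7, Z11, Z12}.
Not covered: Z1, Z4, Z8, Z9, Z10 — 5 districts.

5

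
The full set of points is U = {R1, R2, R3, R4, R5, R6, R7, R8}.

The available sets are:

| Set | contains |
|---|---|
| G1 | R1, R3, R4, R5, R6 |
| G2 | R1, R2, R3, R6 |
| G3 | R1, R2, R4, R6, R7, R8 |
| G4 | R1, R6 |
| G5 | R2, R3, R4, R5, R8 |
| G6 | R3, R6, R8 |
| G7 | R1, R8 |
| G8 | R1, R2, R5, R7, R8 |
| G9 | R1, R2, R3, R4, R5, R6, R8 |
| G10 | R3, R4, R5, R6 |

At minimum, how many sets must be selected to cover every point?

G8 and G9 together: G8 ∪ G9 = {R1, R2, R3, R4, R5, R6, R7, R8} — every point is covered.
No single set has all 8 points (the largest, G9, has 7), so 2 is optimal.

2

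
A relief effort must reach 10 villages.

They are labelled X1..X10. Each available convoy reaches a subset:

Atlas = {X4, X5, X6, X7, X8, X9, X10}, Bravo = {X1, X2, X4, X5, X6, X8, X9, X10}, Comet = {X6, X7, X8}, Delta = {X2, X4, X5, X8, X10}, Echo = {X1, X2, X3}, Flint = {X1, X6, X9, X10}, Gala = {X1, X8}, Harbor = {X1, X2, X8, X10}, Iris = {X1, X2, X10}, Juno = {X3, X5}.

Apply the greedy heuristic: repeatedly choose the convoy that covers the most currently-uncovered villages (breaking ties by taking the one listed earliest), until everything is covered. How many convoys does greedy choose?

3

Greedy: pick Bravo (covers 8 new) → pick Atlas (covers 1 new) → pick Echo (covers 1 new). Total picks: 3.
(The true minimum cover uses only 2 convoys, so greedy is not optimal here.)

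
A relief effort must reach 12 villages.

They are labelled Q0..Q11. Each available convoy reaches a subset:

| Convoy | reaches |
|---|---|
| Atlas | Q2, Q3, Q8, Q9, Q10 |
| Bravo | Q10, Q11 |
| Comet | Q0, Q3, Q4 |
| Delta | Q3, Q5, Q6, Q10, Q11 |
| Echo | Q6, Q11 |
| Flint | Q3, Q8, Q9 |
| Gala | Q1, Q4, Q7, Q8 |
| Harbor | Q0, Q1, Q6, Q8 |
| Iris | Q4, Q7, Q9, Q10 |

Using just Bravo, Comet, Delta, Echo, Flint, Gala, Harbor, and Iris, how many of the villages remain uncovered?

Union of Bravo, Comet, Delta, Echo, Flint, Gala, Harbor, Iris = {Q0, Q1, Q3, Q4, Q5, Q6, Q7, Q8, Q9, Q10, Q11}.
Not covered: Q2 — 1 village.

1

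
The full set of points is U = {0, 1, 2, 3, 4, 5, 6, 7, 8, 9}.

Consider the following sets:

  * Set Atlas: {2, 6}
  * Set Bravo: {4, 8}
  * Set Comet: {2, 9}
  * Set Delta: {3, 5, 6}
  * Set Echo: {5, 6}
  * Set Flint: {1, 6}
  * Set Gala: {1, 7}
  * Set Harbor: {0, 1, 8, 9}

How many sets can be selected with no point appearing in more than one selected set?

4

Bravo, Comet, Delta, Gala are pairwise disjoint (Bravo={4,8}; Comet={2,9}; Delta={3,5,6}; Gala={1,7}).
Every remaining set overlaps one of these, and no 5 of the listed sets are pairwise disjoint, so 4 is the maximum.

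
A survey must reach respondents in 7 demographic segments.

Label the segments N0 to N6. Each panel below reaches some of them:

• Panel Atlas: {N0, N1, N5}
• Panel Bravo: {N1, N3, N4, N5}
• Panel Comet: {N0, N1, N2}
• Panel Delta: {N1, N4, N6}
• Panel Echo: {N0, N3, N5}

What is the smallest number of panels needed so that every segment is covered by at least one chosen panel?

3

Take {Bravo, Comet, Delta}. Their union is {N0, N1, N2, N3, N4, N5, N6}, which is all 7 segments.
Only Comet contains N2, so Comet is forced; the remaining 4 segments need at least 2 more panels (each remaining panel adds at most 3) — so at least 3 panels are needed, and 3 is optimal.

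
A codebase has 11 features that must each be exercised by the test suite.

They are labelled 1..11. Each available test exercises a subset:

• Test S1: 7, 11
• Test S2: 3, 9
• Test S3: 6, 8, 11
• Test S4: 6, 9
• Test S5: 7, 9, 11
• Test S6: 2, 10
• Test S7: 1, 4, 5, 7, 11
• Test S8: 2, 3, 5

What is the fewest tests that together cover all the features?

4

S2 and S3 and S6 and S7 together: S2 ∪ S3 ∪ S6 ∪ S7 = {1, 2, 3, 4, 5, 6, 7, 8, 9, 10, 11} — every feature is covered.
Only S7 contains 1, so S7 is forced; the remaining 6 features need at least 3 more tests (each remaining test adds at most 2) — so at least 4 tests are needed, and 4 is optimal.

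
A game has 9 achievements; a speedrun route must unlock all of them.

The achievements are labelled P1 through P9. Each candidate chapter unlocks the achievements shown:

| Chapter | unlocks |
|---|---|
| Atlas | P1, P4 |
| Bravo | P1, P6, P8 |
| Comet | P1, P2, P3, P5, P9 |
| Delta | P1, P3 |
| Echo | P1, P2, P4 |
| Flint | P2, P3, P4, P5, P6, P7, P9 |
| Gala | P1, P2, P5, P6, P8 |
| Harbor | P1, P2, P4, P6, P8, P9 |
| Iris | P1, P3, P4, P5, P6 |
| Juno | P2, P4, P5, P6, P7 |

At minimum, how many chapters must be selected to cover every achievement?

Flint and Gala together: Flint ∪ Gala = {P1, P2, P3, P4, P5, P6, P7, P8, P9} — every achievement is covered.
No single chapter has all 9 achievements (the largest, Flint, has 7), so 2 is optimal.

2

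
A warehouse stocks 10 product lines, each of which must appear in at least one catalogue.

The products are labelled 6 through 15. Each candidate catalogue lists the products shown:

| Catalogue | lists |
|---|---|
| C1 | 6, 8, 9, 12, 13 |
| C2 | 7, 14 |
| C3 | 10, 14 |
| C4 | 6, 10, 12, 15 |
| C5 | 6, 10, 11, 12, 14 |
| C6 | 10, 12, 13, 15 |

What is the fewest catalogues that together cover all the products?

4

Take {C1, C2, C4, C5}. Their union is {6, 7, 8, 9, 10, 11, 12, 13, 14, 15}, which is all 10 products.
No 3 of the 6 catalogues cover everything (all 20 combinations miss at least one product), so 4 is optimal.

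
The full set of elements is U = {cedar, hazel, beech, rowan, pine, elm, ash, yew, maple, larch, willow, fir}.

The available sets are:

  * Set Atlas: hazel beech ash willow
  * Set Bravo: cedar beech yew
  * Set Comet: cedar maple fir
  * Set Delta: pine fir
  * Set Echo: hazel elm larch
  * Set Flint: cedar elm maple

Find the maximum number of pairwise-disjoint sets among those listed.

Atlas, Delta, Flint are pairwise disjoint (Atlas={hazel,beech,ash,willow}; Delta={pine,fir}; Flint={cedar,elm,maple}).
Every remaining set overlaps one of these, and no 4 of the listed sets are pairwise disjoint, so 3 is the maximum.

3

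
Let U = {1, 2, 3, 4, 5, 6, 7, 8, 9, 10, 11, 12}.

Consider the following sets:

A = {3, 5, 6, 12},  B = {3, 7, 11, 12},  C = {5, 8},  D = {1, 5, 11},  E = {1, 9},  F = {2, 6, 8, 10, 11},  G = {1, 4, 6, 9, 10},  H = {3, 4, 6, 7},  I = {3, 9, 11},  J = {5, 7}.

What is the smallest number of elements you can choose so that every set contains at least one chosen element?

T = {2, 3, 5, 9} meets every set (each contains at least one member of T), and |T| = 4.
No choice of 3 elements meets every set, so 4 is the minimum.

4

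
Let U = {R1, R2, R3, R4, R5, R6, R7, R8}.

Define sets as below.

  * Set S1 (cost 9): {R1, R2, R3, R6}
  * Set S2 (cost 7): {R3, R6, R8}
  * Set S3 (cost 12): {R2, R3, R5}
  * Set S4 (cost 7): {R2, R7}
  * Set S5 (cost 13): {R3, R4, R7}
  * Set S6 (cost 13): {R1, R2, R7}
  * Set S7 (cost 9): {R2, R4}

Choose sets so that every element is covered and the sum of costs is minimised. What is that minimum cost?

S1, S2, S3, S5 together cover every element (S1 ∪ S2 ∪ S3 ∪ S5 = {R1, R2, R3, R4, R5, R6, R7, R8}); total cost 9 + 7 + 12 + 13 = 41.
No covering selection has total cost below 41.

41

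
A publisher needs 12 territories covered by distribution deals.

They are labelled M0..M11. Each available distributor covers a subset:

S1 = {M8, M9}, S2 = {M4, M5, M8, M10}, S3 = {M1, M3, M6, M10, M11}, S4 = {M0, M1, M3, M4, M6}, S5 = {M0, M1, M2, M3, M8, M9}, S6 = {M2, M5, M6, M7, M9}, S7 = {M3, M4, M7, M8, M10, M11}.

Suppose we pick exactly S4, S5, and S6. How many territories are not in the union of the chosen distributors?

2

Union of S4, S5, S6 = {M0, M1, M2, M3, M4, M5, M6, M7, M8, M9}.
Not covered: M10, M11 — 2 territories.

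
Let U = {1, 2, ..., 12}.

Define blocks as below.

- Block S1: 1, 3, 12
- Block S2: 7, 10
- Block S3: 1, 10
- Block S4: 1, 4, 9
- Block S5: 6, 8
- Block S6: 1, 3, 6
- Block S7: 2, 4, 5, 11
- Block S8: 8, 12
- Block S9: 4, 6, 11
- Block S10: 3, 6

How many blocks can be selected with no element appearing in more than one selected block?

S1, S2, S5, S7 are pairwise disjoint (S1={1,3,12}; S2={7,10}; S5={6,8}; S7={2,4,5,11}).
Every remaining block overlaps one of these, and no 5 of the listed blocks are pairwise disjoint, so 4 is the maximum.

4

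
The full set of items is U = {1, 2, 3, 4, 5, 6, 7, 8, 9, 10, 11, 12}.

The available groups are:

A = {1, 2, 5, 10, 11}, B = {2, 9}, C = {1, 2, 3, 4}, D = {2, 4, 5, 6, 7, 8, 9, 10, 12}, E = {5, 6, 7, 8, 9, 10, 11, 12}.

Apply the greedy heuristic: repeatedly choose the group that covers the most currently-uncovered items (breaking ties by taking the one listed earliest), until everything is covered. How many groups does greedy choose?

Greedy: pick D (covers 9 new) → pick A (covers 2 new) → pick C (covers 1 new). Total picks: 3.
(The true minimum cover uses only 2 groups, so greedy is not optimal here.)

3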